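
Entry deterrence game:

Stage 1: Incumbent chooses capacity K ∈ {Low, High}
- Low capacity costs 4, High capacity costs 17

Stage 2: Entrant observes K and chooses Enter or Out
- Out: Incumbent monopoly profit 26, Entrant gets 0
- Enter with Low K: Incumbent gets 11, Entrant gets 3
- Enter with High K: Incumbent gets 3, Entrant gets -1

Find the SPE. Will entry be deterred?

SPE: (High, Enter|Low, Out|High); Entry deterred. Incumbent net profit = 9

Work:
After Low K: Entrant enters (3 > 0)
After High K: Entrant stays out (-1 < 0)
Incumbent: Low → 11−4=7, High → 26−17=9
Incumbent chooses High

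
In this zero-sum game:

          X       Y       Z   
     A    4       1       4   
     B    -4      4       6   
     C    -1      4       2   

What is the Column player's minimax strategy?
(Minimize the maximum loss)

Column should play X or Y (all achieve the minimum), value = 4

Work:
Column player minimizes Row's maximum payoff:
Column X: max payoff to Row = 4
Column Y: max payoff to Row = 4
Column Z: max payoff to Row = 6
Minimum is 4, achieved by columns X, Y (tied).
Each of X or Y is a minimax strategy.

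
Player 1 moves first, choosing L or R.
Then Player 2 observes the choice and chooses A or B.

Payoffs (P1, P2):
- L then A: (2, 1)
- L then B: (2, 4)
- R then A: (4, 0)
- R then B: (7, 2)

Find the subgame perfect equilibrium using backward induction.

P1 plays R, P2 plays B after L and B after R; Payoff (7, 2)

Work:
Backward induction:
After L: P2 chooses B → P1 gets 2
After R: P2 chooses B → P1 gets 7
P1 chooses R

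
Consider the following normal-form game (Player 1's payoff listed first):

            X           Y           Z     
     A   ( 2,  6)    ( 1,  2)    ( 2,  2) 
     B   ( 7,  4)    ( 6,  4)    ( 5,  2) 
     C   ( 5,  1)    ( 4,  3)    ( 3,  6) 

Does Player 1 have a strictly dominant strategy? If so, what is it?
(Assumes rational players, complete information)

Yes, Player 1's strictly dominant strategy is B

Work:
A strategy strictly dominates another if it gives a strictly higher payoff against every opponent action. Compare each pair of P1's strategies column-by-column:
  A vs B: [2 vs 7, 1 vs 6, 2 vs 5] → A does not strictly dominate B (column X: 2 ≤ 7)
  A vs C: [2 vs 5, 1 vs 4, 2 vs 3] → A does not strictly dominate C (column X: 2 ≤ 5)
  B vs A: [7 vs 2, 6 vs 1, 5 vs 2] → B strictly dominates A
  B vs C: [7 vs 5, 6 vs 4, 5 vs 3] → B strictly dominates C
  C vs A: [5 vs 2, 4 vs 1, 3 vs 2] → C strictly dominates A
  C vs B: [5 vs 7, 4 vs 6, 3 vs 5] → C does not strictly dominate B (column X: 5 ≤ 7)
B strictly dominates every other strategy → strictly dominant.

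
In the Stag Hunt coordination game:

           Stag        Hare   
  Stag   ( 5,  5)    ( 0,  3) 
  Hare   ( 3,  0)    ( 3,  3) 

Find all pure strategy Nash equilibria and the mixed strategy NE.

Pure NE: (Stag, Stag) and (Hare, Hare); Mixed NE: p = 0.6, q = 0.6

Work:
Check pure NE:
(Stag, Stag): (5, 5) - no unilateral deviation beneficial
(Hare, Hare): (3, 3) - no unilateral deviation beneficial
Mixed NE: P1 plays Stag with p = 0.6, P2 plays Stag with q = 0.6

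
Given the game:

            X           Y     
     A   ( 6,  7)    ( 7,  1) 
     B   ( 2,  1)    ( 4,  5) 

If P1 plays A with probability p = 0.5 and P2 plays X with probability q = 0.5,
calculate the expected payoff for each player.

E[P1] = 4.75, E[P2] = 3.5

Work:
E[P1] = p·q·π₁(A,X) + p·(1-q)·π₁(A,Y) + (1-p)·q·π₁(B,X) + (1-p)·(1-q)·π₁(B,Y)
= 0.5·0.5·6 + 0.5·0.5·7 + 0.5·0.5·2 + 0.5·0.5·4
= 4.75

E[P2] = 3.5 (similar calculation)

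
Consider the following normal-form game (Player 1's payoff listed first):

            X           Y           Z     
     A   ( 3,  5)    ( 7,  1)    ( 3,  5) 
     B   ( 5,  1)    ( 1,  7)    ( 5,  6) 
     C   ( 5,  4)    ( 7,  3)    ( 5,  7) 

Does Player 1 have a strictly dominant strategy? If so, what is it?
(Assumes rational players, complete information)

No strictly dominant strategy exists for Player 1

Work:
A strategy strictly dominates another if it gives a strictly higher payoff against every opponent action. Compare each pair of P1's strategies column-by-column:
  A vs B: [3 vs 5, 7 vs 1, 3 vs 5] → A does not strictly dominate B (column X: 3 ≤ 5)
  A vs C: [3 vs 5, 7 vs 7, 3 vs 5] → A does not strictly dominate C (column X: 3 ≤ 5)
  B vs A: [5 vs 3, 1 vs 7, 5 vs 3] → B does not strictly dominate A (column Y: 1 ≤ 7)
  B vs C: [5 vs 5, 1 vs 7, 5 vs 5] → B does not strictly dominate C (column X: 5 ≤ 5)
  C vs A: [5 vs 3, 7 vs 7, 5 vs 3] → C does not strictly dominate A (column Y: 7 ≤ 7)
  C vs B: [5 vs 5, 7 vs 1, 5 vs 5] → C does not strictly dominate B (column X: 5 ≤ 5)
No single strategy strictly dominates all others → no strictly dominant strategy.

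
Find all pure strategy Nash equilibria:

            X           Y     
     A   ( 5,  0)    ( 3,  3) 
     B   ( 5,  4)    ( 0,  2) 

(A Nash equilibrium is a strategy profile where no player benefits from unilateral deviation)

Nash equilibrium: (A, Y), (B, X)

Work:
Best responses:
  P1 vs X: payoffs [5, 5] → best response A/B (payoff 5)
  P1 vs Y: payoffs [3, 0] → best response A (payoff 3)
  P2 vs A: payoffs [0, 3] → best response Y (payoff 3)
  P2 vs B: payoffs [4, 2] → best response X (payoff 4)
Mutual best responses: (A,Y), (B,X) → Nash equilibria.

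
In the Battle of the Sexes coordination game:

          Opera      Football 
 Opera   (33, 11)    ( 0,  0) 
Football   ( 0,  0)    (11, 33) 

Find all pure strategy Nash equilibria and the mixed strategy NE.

Pure NE: (Opera, Opera) and (Football, Football); Mixed NE: p = 0.75, q = 0.25

Work:
Check pure NE:
(Opera, Opera): (33, 11) - no unilateral deviation beneficial
(Football, Football): (11, 33) - no unilateral deviation beneficial
Mixed NE: P1 plays Opera with p = 0.75, P2 plays Opera with q = 0.25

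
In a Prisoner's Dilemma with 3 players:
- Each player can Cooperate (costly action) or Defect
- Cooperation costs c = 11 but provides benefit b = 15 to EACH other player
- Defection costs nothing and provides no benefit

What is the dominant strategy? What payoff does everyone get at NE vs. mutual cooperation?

Dominant: Defect; NE payoff = 0; Coop payoff = 19

Work:
Defect dominates (saves cost c = 11, benefit to others is external)
NE: All defect → everyone gets 0
If all cooperate: each receives (2)×15 - 11 = 19
Social dilemma: 19 > 0 but NE gives 0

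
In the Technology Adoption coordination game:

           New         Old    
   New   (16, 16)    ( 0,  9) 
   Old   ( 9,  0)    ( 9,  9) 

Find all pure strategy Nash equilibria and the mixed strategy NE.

Pure NE: (New, New) and (Old, Old); Mixed NE: p = 0.5625, q = 0.5625

Work:
Check pure NE:
(New, New): (16, 16) - no unilateral deviation beneficial
(Old, Old): (9, 9) - no unilateral deviation beneficial
Mixed NE: P1 plays New with p = 0.5625, P2 plays New with q = 0.5625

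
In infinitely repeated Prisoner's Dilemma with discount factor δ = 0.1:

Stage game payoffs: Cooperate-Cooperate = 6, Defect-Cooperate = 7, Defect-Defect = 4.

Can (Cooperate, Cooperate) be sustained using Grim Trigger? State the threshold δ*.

δ* = 0.3333; since δ = 0.1 < 0.3333, cooperation cannot be sustained

Work:
For Grim Trigger:
Cooperate forever: 6/(1-δ)
Defect then punished: 7 + 4·δ/(1-δ)
Need: 6/(1-δ) ≥ 7 + 4·δ/(1-δ)
Solving: δ ≥ (T-R)/(T-P) = (7-6)/(7-4) = 0.3333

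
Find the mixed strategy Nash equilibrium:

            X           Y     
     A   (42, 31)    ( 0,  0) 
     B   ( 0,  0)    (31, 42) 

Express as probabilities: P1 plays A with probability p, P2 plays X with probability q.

p = 0.5753, q = 0.4247

Work:
Find probabilities that make opponent indifferent:
P2 chooses q to make P1 indifferent between A and B
P1 chooses p to make P2 indifferent between X and Y
Mixed NE: P1 plays (A: 0.5753, B: 0.4247), P2 plays (X: 0.4247, Y: 0.5753)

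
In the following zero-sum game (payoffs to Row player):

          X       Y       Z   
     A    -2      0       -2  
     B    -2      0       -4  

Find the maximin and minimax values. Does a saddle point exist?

Maximin = -2, Minimax = -2, Saddle: True

Work:
Row minimums: [-2, -4] → maximin = -2
Column maximums: [-2, 0, -2] → minimax = -2
Saddle point exists! Game value = -2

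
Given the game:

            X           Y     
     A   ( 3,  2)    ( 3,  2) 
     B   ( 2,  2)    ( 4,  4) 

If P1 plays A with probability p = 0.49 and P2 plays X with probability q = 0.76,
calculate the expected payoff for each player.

E[P1] = 2.7348, E[P2] = 2.2448

Work:
E[P1] = p·q·π₁(A,X) + p·(1-q)·π₁(A,Y) + (1-p)·q·π₁(B,X) + (1-p)·(1-q)·π₁(B,Y)
= 0.49·0.76·3 + 0.49·0.24·3 + 0.51·0.76·2 + 0.51·0.24·4
= 2.7348

E[P2] = 2.2448 (similar calculation)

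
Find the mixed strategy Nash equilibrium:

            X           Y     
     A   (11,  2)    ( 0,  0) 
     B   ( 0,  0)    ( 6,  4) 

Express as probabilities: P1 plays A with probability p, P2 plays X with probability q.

p = 0.6667, q = 0.3529

Work:
Find probabilities that make opponent indifferent:
P2 chooses q to make P1 indifferent between A and B
P1 chooses p to make P2 indifferent between X and Y
Mixed NE: P1 plays (A: 0.6667, B: 0.3333), P2 plays (X: 0.3529, Y: 0.6471)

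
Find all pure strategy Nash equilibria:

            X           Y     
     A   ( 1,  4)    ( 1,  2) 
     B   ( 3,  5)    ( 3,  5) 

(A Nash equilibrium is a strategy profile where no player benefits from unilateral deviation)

Nash equilibrium: (B, X), (B, Y)

Work:
Best responses:
  P1 vs X: payoffs [1, 3] → best response B (payoff 3)
  P1 vs Y: payoffs [1, 3] → best response B (payoff 3)
  P2 vs A: payoffs [4, 2] → best response X (payoff 4)
  P2 vs B: payoffs [5, 5] → best response X/Y (payoff 5)
Mutual best responses: (B,X), (B,Y) → Nash equilibria.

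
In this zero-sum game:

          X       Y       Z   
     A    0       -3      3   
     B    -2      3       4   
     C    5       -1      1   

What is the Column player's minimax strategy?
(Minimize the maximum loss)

Column should play Y, value = 3

Work:
Column player minimizes Row's maximum payoff:
Column X: max payoff to Row = 5
Column Y: max payoff to Row = 3
Column Z: max payoff to Row = 4
Minimum is 3, achieved by column Y.
Minimax strategy: Y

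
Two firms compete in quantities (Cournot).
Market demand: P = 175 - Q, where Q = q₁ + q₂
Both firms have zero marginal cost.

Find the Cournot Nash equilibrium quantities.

q₁* = q₂* = 58.33; P* = 58.33

Work:
Profit: π_i = P·q_i = (a - q_i - q_j)·q_i
FOC: ∂π_i/∂q_i = a - 2q_i - q_j = 0
Reaction function: q_i = (175 - q_j)/2
Symmetry: q* = 175/3 = 58.33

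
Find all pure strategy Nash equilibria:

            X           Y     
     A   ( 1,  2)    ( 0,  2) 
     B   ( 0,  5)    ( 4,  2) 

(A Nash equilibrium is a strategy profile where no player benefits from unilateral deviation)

Nash equilibrium: (A, X)

Work:
Best responses:
  P1 vs X: payoffs [1, 0] → best response A (payoff 1)
  P1 vs Y: payoffs [0, 4] → best response B (payoff 4)
  P2 vs A: payoffs [2, 2] → best response X/Y (payoff 2)
  P2 vs B: payoffs [5, 2] → best response X (payoff 5)
Mutual best responses: (A,X) → Nash equilibria.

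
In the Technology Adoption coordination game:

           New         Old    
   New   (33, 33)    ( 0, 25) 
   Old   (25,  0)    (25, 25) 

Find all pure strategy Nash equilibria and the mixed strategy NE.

Pure NE: (New, New) and (Old, Old); Mixed NE: p = 0.7576, q = 0.7576

Work:
Check pure NE:
(New, New): (33, 33) - no unilateral deviation beneficial
(Old, Old): (25, 25) - no unilateral deviation beneficial
Mixed NE: P1 plays New with p = 0.7576, P2 plays New with q = 0.7576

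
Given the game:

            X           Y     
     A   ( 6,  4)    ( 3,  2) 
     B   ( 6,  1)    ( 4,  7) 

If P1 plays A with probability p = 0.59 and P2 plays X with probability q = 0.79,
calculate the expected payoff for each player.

E[P1] = 5.4561, E[P2] = 3.0388

Work:
E[P1] = p·q·π₁(A,X) + p·(1-q)·π₁(A,Y) + (1-p)·q·π₁(B,X) + (1-p)·(1-q)·π₁(B,Y)
= 0.59·0.79·6 + 0.59·0.21·3 + 0.41·0.79·6 + 0.41·0.21·4
= 5.4561

E[P2] = 3.0388 (similar calculation)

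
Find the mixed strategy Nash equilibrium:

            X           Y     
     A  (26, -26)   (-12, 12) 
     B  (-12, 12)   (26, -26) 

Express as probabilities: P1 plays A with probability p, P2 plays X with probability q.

p = 0.5, q = 0.5

Work:
Find probabilities that make opponent indifferent:
P2 chooses q to make P1 indifferent between A and B
P1 chooses p to make P2 indifferent between X and Y
Mixed NE: P1 plays (A: 0.5, B: 0.5), P2 plays (X: 0.5, Y: 0.5)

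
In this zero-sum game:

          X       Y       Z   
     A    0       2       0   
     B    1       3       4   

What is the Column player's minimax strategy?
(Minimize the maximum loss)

Column should play X, value = 1

Work:
Column player minimizes Row's maximum payoff:
Column X: max payoff to Row = 1
Column Y: max payoff to Row = 3
Column Z: max payoff to Row = 4
Minimum is 1, achieved by column X.
Minimax strategy: X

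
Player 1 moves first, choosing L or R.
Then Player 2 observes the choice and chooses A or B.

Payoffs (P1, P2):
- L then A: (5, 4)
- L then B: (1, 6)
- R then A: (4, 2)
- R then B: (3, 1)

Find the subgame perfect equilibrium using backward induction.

P1 plays R, P2 plays B after L and A after R; Payoff (4, 2)

Work:
Backward induction:
After L: P2 chooses B → P1 gets 1
After R: P2 chooses A → P1 gets 4
P1 chooses R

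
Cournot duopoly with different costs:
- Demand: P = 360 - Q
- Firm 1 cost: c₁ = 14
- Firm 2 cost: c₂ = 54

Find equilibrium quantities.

q₁* = 128.67, q₂* = 88.67

Work:
Reaction: q₁ = (360 - 14 - q₂)/2
Reaction: q₂ = (360 - 54 - q₁)/2
Solve simultaneously:
q₁* = (360 - 2×14 + 54)/3 = 128.67
q₂* = (360 - 2×54 + 14)/3 = 88.67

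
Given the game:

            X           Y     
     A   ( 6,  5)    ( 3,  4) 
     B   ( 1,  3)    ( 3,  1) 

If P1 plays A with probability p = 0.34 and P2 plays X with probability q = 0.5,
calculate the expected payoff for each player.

E[P1] = 2.85, E[P2] = 2.85

Work:
E[P1] = p·q·π₁(A,X) + p·(1-q)·π₁(A,Y) + (1-p)·q·π₁(B,X) + (1-p)·(1-q)·π₁(B,Y)
= 0.34·0.5·6 + 0.34·0.5·3 + 0.66·0.5·1 + 0.66·0.5·3
= 2.85

E[P2] = 2.85 (similar calculation)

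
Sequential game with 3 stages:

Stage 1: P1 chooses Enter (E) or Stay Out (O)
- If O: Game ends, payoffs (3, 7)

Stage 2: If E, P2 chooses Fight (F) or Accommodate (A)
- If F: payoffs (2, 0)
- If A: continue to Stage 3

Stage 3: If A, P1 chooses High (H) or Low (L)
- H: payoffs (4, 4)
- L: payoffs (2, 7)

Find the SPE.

SPE: (E, A, H); Outcome (4, 4)

Work:
Stage 3: P1 chooses H (4 vs 2)
Stage 2: P2: F->0, A->4 (anticipating H). Choose A
Stage 1: P1: O->3, E->4 (anticipating A, H). Choose E
SPE path: E -> A -> H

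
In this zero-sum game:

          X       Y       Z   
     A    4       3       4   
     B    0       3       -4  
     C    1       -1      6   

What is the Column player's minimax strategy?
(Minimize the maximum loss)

Column should play Y, value = 3

Work:
Column player minimizes Row's maximum payoff:
Column X: max payoff to Row = 4
Column Y: max payoff to Row = 3
Column Z: max payoff to Row = 6
Minimum is 3, achieved by column Y.
Minimax strategy: Y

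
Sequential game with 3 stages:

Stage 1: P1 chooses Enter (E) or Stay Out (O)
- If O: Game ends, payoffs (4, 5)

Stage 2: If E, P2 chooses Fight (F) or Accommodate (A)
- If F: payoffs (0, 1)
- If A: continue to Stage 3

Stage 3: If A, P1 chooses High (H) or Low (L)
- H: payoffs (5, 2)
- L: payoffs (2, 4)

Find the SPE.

SPE: (E, A, H); Outcome (5, 2)

Work:
Stage 3: P1 chooses H (5 vs 2)
Stage 2: P2: F->1, A->2 (anticipating H). Choose A
Stage 1: P1: O->4, E->5 (anticipating A, H). Choose E
SPE path: E -> A -> H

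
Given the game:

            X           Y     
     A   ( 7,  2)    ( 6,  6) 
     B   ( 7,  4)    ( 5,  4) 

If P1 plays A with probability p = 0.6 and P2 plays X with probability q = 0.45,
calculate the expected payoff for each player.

E[P1] = 6.23, E[P2] = 4.12

Work:
E[P1] = p·q·π₁(A,X) + p·(1-q)·π₁(A,Y) + (1-p)·q·π₁(B,X) + (1-p)·(1-q)·π₁(B,Y)
= 0.6·0.45·7 + 0.6·0.55·6 + 0.4·0.45·7 + 0.4·0.55·5
= 6.23

E[P2] = 4.12 (similar calculation)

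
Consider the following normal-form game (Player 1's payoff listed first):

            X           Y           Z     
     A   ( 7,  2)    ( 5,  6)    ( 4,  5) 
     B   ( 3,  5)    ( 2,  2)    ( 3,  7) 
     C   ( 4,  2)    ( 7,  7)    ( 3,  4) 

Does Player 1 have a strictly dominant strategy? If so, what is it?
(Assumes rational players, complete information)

No strictly dominant strategy exists for Player 1

Work:
A strategy strictly dominates another if it gives a strictly higher payoff against every opponent action. Compare each pair of P1's strategies column-by-column:
  A vs B: [7 vs 3, 5 vs 2, 4 vs 3] → A strictly dominates B
  A vs C: [7 vs 4, 5 vs 7, 4 vs 3] → A does not strictly dominate C (column Y: 5 ≤ 7)
  B vs A: [3 vs 7, 2 vs 5, 3 vs 4] → B does not strictly dominate A (column X: 3 ≤ 7)
  B vs C: [3 vs 4, 2 vs 7, 3 vs 3] → B does not strictly dominate C (column X: 3 ≤ 4)
  C vs A: [4 vs 7, 7 vs 5, 3 vs 4] → C does not strictly dominate A (column X: 4 ≤ 7)
  C vs B: [4 vs 3, 7 vs 2, 3 vs 3] → C does not strictly dominate B (column Z: 3 ≤ 3)
No single strategy strictly dominates all others → no strictly dominant strategy.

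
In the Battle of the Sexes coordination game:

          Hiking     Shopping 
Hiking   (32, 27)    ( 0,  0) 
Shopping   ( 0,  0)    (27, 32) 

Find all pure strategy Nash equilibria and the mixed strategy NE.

Pure NE: (Hiking, Hiking) and (Shopping, Shopping); Mixed NE: p = 0.5424, q = 0.4576

Work:
Check pure NE:
(Hiking, Hiking): (32, 27) - no unilateral deviation beneficial
(Shopping, Shopping): (27, 32) - no unilateral deviation beneficial
Mixed NE: P1 plays Hiking with p = 0.5424, P2 plays Hiking with q = 0.4576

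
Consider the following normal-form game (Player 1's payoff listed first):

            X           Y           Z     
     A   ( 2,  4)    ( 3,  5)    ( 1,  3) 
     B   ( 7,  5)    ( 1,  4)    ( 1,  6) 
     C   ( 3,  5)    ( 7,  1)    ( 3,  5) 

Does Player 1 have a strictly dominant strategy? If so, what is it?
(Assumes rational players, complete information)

No strictly dominant strategy exists for Player 1

Work:
A strategy strictly dominates another if it gives a strictly higher payoff against every opponent action. Compare each pair of P1's strategies column-by-column:
  A vs B: [2 vs 7, 3 vs 1, 1 vs 1] → A does not strictly dominate B (column X: 2 ≤ 7)
  A vs C: [2 vs 3, 3 vs 7, 1 vs 3] → A does not strictly dominate C (column X: 2 ≤ 3)
  B vs A: [7 vs 2, 1 vs 3, 1 vs 1] → B does not strictly dominate A (column Y: 1 ≤ 3)
  B vs C: [7 vs 3, 1 vs 7, 1 vs 3] → B does not strictly dominate C (column Y: 1 ≤ 7)
  C vs A: [3 vs 2, 7 vs 3, 3 vs 1] → C strictly dominates A
  C vs B: [3 vs 7, 7 vs 1, 3 vs 1] → C does not strictly dominate B (column X: 3 ≤ 7)
No single strategy strictly dominates all others → no strictly dominant strategy.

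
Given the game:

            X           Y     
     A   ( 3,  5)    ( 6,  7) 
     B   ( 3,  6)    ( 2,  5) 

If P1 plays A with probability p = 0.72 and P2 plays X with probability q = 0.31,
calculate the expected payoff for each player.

E[P1] = 4.2972, E[P2] = 6.0804

Work:
E[P1] = p·q·π₁(A,X) + p·(1-q)·π₁(A,Y) + (1-p)·q·π₁(B,X) + (1-p)·(1-q)·π₁(B,Y)
= 0.72·0.31·3 + 0.72·0.69·6 + 0.28·0.31·3 + 0.28·0.69·2
= 4.2972

E[P2] = 6.0804 (similar calculation)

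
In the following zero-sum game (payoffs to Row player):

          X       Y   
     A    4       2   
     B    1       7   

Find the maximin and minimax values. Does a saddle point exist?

Maximin = 2, Minimax = 4, Saddle: False

Work:
Row minimums: [2, 1] → maximin = 2
Column maximums: [4, 7] → minimax = 4
No saddle point (maximin ≠ minimax). Mixed strategy needed.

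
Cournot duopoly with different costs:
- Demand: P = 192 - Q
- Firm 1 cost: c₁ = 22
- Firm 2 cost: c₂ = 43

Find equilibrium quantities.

q₁* = 63.67, q₂* = 42.67

Work:
Reaction: q₁ = (192 - 22 - q₂)/2
Reaction: q₂ = (192 - 43 - q₁)/2
Solve simultaneously:
q₁* = (192 - 2×22 + 43)/3 = 63.67
q₂* = (192 - 2×43 + 22)/3 = 42.67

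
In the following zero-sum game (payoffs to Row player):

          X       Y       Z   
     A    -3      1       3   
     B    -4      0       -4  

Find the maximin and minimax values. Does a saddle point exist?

Maximin = -3, Minimax = -3, Saddle: True

Work:
Row minimums: [-3, -4] → maximin = -3
Column maximums: [-3, 1, 3] → minimax = -3
Saddle point exists! Game value = -3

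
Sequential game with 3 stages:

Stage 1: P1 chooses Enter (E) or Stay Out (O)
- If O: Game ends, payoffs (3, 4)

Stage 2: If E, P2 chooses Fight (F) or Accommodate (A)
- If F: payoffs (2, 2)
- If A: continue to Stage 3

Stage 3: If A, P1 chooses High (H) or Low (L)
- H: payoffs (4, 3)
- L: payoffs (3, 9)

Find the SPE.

SPE: (E, A, H); Outcome (4, 3)

Work:
Stage 3: P1 chooses H (4 vs 3)
Stage 2: P2: F->2, A->3 (anticipating H). Choose A
Stage 1: P1: O->3, E->4 (anticipating A, H). Choose E
SPE path: E -> A -> H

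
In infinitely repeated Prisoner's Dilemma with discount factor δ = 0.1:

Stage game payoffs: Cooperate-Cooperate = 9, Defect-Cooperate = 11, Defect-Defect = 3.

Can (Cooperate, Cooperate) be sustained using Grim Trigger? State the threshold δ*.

δ* = 0.25; since δ = 0.1 < 0.25, cooperation cannot be sustained

Work:
For Grim Trigger:
Cooperate forever: 9/(1-δ)
Defect then punished: 11 + 3·δ/(1-δ)
Need: 9/(1-δ) ≥ 11 + 3·δ/(1-δ)
Solving: δ ≥ (T-R)/(T-P) = (11-9)/(11-3) = 0.25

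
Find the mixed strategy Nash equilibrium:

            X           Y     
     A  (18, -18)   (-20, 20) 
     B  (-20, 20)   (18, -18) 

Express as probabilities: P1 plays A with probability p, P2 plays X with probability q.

p = 0.5, q = 0.5

Work:
Find probabilities that make opponent indifferent:
P2 chooses q to make P1 indifferent between A and B
P1 chooses p to make P2 indifferent between X and Y
Mixed NE: P1 plays (A: 0.5, B: 0.5), P2 plays (X: 0.5, Y: 0.5)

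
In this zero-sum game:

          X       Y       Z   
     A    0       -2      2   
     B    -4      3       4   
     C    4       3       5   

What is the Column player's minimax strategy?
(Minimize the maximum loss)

Column should play Y, value = 3

Work:
Column player minimizes Row's maximum payoff:
Column X: max payoff to Row = 4
Column Y: max payoff to Row = 3
Column Z: max payoff to Row = 5
Minimum is 3, achieved by column Y.
Minimax strategy: Y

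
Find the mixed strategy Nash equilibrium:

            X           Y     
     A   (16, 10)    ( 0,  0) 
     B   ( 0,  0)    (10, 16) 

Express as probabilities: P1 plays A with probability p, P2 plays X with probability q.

p = 0.6154, q = 0.3846

Work:
Find probabilities that make opponent indifferent:
P2 chooses q to make P1 indifferent between A and B
P1 chooses p to make P2 indifferent between X and Y
Mixed NE: P1 plays (A: 0.6154, B: 0.3846), P2 plays (X: 0.3846, Y: 0.6154)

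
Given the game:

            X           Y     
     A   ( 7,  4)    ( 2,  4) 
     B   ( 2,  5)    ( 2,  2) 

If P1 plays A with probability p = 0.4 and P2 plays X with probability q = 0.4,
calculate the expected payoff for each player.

E[P1] = 2.8, E[P2] = 3.52

Work:
E[P1] = p·q·π₁(A,X) + p·(1-q)·π₁(A,Y) + (1-p)·q·π₁(B,X) + (1-p)·(1-q)·π₁(B,Y)
= 0.4·0.4·7 + 0.4·0.6·2 + 0.6·0.4·2 + 0.6·0.6·2
= 2.8

E[P2] = 3.52 (similar calculation)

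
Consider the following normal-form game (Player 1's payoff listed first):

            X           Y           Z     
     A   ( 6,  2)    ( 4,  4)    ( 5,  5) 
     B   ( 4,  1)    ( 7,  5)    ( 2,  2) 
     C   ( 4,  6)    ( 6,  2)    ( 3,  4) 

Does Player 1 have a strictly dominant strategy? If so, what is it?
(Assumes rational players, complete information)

No strictly dominant strategy exists for Player 1

Work:
A strategy strictly dominates another if it gives a strictly higher payoff against every opponent action. Compare each pair of P1's strategies column-by-column:
  A vs B: [6 vs 4, 4 vs 7, 5 vs 2] → A does not strictly dominate B (column Y: 4 ≤ 7)
  A vs C: [6 vs 4, 4 vs 6, 5 vs 3] → A does not strictly dominate C (column Y: 4 ≤ 6)
  B vs A: [4 vs 6, 7 vs 4, 2 vs 5] → B does not strictly dominate A (column X: 4 ≤ 6)
  B vs C: [4 vs 4, 7 vs 6, 2 vs 3] → B does not strictly dominate C (column X: 4 ≤ 4)
  C vs A: [4 vs 6, 6 vs 4, 3 vs 5] → C does not strictly dominate A (column X: 4 ≤ 6)
  C vs B: [4 vs 4, 6 vs 7, 3 vs 2] → C does not strictly dominate B (column X: 4 ≤ 4)
No single strategy strictly dominates all others → no strictly dominant strategy.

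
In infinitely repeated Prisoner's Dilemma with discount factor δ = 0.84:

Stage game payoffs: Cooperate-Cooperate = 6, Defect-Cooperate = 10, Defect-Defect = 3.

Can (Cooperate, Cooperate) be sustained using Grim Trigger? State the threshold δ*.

δ* = 0.5714; since δ = 0.84 ≥ 0.5714, cooperation can be sustained

Work:
For Grim Trigger:
Cooperate forever: 6/(1-δ)
Defect then punished: 10 + 3·δ/(1-δ)
Need: 6/(1-δ) ≥ 10 + 3·δ/(1-δ)
Solving: δ ≥ (T-R)/(T-P) = (10-6)/(10-3) = 0.5714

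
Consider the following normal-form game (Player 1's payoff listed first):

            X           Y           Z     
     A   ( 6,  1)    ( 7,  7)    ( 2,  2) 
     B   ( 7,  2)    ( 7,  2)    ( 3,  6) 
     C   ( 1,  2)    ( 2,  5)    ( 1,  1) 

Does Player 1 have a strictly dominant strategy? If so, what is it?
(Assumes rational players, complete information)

No strictly dominant strategy exists for Player 1

Work:
A strategy strictly dominates another if it gives a strictly higher payoff against every opponent action. Compare each pair of P1's strategies column-by-column:
  A vs B: [6 vs 7, 7 vs 7, 2 vs 3] → A does not strictly dominate B (column X: 6 ≤ 7)
  A vs C: [6 vs 1, 7 vs 2, 2 vs 1] → A strictly dominates C
  B vs A: [7 vs 6, 7 vs 7, 3 vs 2] → B does not strictly dominate A (column Y: 7 ≤ 7)
  B vs C: [7 vs 1, 7 vs 2, 3 vs 1] → B strictly dominates C
  C vs A: [1 vs 6, 2 vs 7, 1 vs 2] → C does not strictly dominate A (column X: 1 ≤ 6)
  C vs B: [1 vs 7, 2 vs 7, 1 vs 3] → C does not strictly dominate B (column X: 1 ≤ 7)
No single strategy strictly dominates all others → no strictly dominant strategy.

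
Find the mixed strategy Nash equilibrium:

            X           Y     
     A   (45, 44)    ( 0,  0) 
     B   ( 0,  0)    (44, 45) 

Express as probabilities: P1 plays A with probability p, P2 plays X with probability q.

p = 0.5056, q = 0.4944

Work:
Find probabilities that make opponent indifferent:
P2 chooses q to make P1 indifferent between A and B
P1 chooses p to make P2 indifferent between X and Y
Mixed NE: P1 plays (A: 0.5056, B: 0.4944), P2 plays (X: 0.4944, Y: 0.5056)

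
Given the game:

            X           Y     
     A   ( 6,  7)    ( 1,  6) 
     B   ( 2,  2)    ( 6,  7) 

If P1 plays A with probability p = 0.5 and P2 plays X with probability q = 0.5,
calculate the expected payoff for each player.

E[P1] = 3.75, E[P2] = 5.5

Work:
E[P1] = p·q·π₁(A,X) + p·(1-q)·π₁(A,Y) + (1-p)·q·π₁(B,X) + (1-p)·(1-q)·π₁(B,Y)
= 0.5·0.5·6 + 0.5·0.5·1 + 0.5·0.5·2 + 0.5·0.5·6
= 3.75

E[P2] = 5.5 (similar calculation)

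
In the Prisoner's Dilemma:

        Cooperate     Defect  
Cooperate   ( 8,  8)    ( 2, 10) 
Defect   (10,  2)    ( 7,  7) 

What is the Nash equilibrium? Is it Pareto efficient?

(Defect, Defect) is NE; not Pareto efficient

Work:
Defect dominates Cooperate for both players:
If P2 cooperates: Defect (10) > Cooperate (8)
If P2 defects: Defect (7) > Cooperate (2)
NE: (Defect, Defect) with payoff (7, 7)
But (Cooperate, Cooperate) = (8, 8) Pareto dominates (7, 7)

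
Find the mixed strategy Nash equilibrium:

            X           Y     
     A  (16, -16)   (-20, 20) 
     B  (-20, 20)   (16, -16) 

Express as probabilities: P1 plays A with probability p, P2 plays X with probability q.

p = 0.5, q = 0.5

Work:
Find probabilities that make opponent indifferent:
P2 chooses q to make P1 indifferent between A and B
P1 chooses p to make P2 indifferent between X and Y
Mixed NE: P1 plays (A: 0.5, B: 0.5), P2 plays (X: 0.5, Y: 0.5)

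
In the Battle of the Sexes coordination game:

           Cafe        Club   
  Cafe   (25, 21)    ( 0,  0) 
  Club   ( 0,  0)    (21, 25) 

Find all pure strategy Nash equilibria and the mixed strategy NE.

Pure NE: (Cafe, Cafe) and (Club, Club); Mixed NE: p = 0.5435, q = 0.4565

Work:
Check pure NE:
(Cafe, Cafe): (25, 21) - no unilateral deviation beneficial
(Club, Club): (21, 25) - no unilateral deviation beneficial
Mixed NE: P1 plays Cafe with p = 0.5435, P2 plays Cafe with q = 0.4565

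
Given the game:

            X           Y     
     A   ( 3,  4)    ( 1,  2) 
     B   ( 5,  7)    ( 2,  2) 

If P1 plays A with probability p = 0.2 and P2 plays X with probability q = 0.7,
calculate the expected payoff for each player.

E[P1] = 3.76, E[P2] = 5.08

Work:
E[P1] = p·q·π₁(A,X) + p·(1-q)·π₁(A,Y) + (1-p)·q·π₁(B,X) + (1-p)·(1-q)·π₁(B,Y)
= 0.2·0.7·3 + 0.2·0.3·1 + 0.8·0.7·5 + 0.8·0.3·2
= 3.76

E[P2] = 5.08 (similar calculation)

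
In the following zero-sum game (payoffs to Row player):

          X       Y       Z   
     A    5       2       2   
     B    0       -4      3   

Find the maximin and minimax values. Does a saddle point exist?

Maximin = 2, Minimax = 2, Saddle: True

Work:
Row minimums: [2, -4] → maximin = 2
Column maximums: [5, 2, 3] → minimax = 2
Saddle point exists! Game value = 2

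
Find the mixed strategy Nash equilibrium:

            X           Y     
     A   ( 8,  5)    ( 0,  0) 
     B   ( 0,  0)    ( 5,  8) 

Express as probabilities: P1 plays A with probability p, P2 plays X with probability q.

p = 0.6154, q = 0.3846

Work:
Find probabilities that make opponent indifferent:
P2 chooses q to make P1 indifferent between A and B
P1 chooses p to make P2 indifferent between X and Y
Mixed NE: P1 plays (A: 0.6154, B: 0.3846), P2 plays (X: 0.3846, Y: 0.6154)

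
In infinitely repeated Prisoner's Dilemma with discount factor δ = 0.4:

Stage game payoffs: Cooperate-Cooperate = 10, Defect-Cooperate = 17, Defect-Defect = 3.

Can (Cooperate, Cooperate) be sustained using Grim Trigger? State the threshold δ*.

δ* = 0.5; since δ = 0.4 < 0.5, cooperation cannot be sustained

Work:
For Grim Trigger:
Cooperate forever: 10/(1-δ)
Defect then punished: 17 + 3·δ/(1-δ)
Need: 10/(1-δ) ≥ 17 + 3·δ/(1-δ)
Solving: δ ≥ (T-R)/(T-P) = (17-10)/(17-3) = 0.5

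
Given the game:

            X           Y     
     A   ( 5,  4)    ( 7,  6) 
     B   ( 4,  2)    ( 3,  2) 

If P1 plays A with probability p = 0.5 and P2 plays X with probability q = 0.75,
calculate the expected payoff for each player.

E[P1] = 4.625, E[P2] = 3.25

Work:
E[P1] = p·q·π₁(A,X) + p·(1-q)·π₁(A,Y) + (1-p)·q·π₁(B,X) + (1-p)·(1-q)·π₁(B,Y)
= 0.5·0.75·5 + 0.5·0.25·7 + 0.5·0.75·4 + 0.5·0.25·3
= 4.625

E[P2] = 3.25 (similar calculation)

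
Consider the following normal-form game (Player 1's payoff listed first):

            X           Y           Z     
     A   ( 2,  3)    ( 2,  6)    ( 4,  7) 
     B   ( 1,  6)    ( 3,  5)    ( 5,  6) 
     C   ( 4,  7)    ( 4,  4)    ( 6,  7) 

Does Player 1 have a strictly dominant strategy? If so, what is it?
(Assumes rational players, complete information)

Yes, Player 1's strictly dominant strategy is C

Work:
A strategy strictly dominates another if it gives a strictly higher payoff against every opponent action. Compare each pair of P1's strategies column-by-column:
  A vs B: [2 vs 1, 2 vs 3, 4 vs 5] → A does not strictly dominate B (column Y: 2 ≤ 3)
  A vs C: [2 vs 4, 2 vs 4, 4 vs 6] → A does not strictly dominate C (column X: 2 ≤ 4)
  B vs A: [1 vs 2, 3 vs 2, 5 vs 4] → B does not strictly dominate A (column X: 1 ≤ 2)
  B vs C: [1 vs 4, 3 vs 4, 5 vs 6] → B does not strictly dominate C (column X: 1 ≤ 4)
  C vs A: [4 vs 2, 4 vs 2, 6 vs 4] → C strictly dominates A
  C vs B: [4 vs 1, 4 vs 3, 6 vs 5] → C strictly dominates B
C strictly dominates every other strategy → strictly dominant.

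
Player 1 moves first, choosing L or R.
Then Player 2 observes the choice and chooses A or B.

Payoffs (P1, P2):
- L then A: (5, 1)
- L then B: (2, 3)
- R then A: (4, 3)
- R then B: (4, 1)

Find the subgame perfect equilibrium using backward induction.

P1 plays R, P2 plays B after L and A after R; Payoff (4, 3)

Work:
Backward induction:
After L: P2 chooses B → P1 gets 2
After R: P2 chooses A → P1 gets 4
P1 chooses R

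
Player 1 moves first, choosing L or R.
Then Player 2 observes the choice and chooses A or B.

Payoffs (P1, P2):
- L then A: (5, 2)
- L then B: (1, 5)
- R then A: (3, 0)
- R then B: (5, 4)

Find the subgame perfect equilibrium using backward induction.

P1 plays R, P2 plays B after L and B after R; Payoff (5, 4)

Work:
Backward induction:
After L: P2 chooses B → P1 gets 1
After R: P2 chooses B → P1 gets 5
P1 chooses R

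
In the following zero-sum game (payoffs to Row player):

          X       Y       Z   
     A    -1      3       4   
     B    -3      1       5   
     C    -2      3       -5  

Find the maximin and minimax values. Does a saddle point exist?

Maximin = -1, Minimax = -1, Saddle: True

Work:
Row minimums: [-1, -3, -5] → maximin = -1
Column maximums: [-1, 3, 5] → minimax = -1
Saddle point exists! Game value = -1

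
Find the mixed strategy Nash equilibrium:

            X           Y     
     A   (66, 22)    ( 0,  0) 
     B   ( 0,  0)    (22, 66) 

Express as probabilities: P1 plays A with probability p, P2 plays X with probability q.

p = 0.75, q = 0.25

Work:
Find probabilities that make opponent indifferent:
P2 chooses q to make P1 indifferent between A and B
P1 chooses p to make P2 indifferent between X and Y
Mixed NE: P1 plays (A: 0.75, B: 0.25), P2 plays (X: 0.25, Y: 0.75)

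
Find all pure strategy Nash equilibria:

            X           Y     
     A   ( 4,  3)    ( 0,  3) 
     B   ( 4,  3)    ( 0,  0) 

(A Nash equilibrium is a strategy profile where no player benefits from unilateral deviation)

Nash equilibrium: (A, X), (A, Y), (B, X)

Work:
Best responses:
  P1 vs X: payoffs [4, 4] → best response A/B (payoff 4)
  P1 vs Y: payoffs [0, 0] → best response A/B (payoff 0)
  P2 vs A: payoffs [3, 3] → best response X/Y (payoff 3)
  P2 vs B: payoffs [3, 0] → best response X (payoff 3)
Mutual best responses: (A,X), (A,Y), (B,X) → Nash equilibria.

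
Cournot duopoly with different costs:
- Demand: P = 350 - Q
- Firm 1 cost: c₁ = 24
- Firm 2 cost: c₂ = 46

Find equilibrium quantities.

q₁* = 116.0, q₂* = 94.0

Work:
Reaction: q₁ = (350 - 24 - q₂)/2
Reaction: q₂ = (350 - 46 - q₁)/2
Solve simultaneously:
q₁* = (350 - 2×24 + 46)/3 = 116.0
q₂* = (350 - 2×46 + 24)/3 = 94.0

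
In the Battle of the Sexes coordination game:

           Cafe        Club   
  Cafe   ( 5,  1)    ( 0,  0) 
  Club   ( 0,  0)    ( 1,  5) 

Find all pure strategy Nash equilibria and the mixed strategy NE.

Pure NE: (Cafe, Cafe) and (Club, Club); Mixed NE: p = 0.8333, q = 0.1667

Work:
Check pure NE:
(Cafe, Cafe): (5, 1) - no unilateral deviation beneficial
(Club, Club): (1, 5) - no unilateral deviation beneficial
Mixed NE: P1 plays Cafe with p = 0.8333, P2 plays Cafe with q = 0.1667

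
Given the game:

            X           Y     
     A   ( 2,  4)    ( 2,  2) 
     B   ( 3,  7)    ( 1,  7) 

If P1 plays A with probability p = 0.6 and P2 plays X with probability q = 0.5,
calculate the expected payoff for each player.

E[P1] = 2.0, E[P2] = 4.6

Work:
E[P1] = p·q·π₁(A,X) + p·(1-q)·π₁(A,Y) + (1-p)·q·π₁(B,X) + (1-p)·(1-q)·π₁(B,Y)
= 0.6·0.5·2 + 0.6·0.5·2 + 0.4·0.5·3 + 0.4·0.5·1
= 2.0

E[P2] = 4.6 (similar calculation)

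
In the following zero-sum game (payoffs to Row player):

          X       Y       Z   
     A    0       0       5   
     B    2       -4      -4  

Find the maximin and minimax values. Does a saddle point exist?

Maximin = 0, Minimax = 0, Saddle: True

Work:
Row minimums: [0, -4] → maximin = 0
Column maximums: [2, 0, 5] → minimax = 0
Saddle point exists! Game value = 0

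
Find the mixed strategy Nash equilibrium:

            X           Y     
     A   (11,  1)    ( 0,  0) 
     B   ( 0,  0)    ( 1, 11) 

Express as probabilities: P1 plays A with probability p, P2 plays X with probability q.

p = 0.9167, q = 0.0833

Work:
Find probabilities that make opponent indifferent:
P2 chooses q to make P1 indifferent between A and B
P1 chooses p to make P2 indifferent between X and Y
Mixed NE: P1 plays (A: 0.9167, B: 0.0833), P2 plays (X: 0.0833, Y: 0.9167)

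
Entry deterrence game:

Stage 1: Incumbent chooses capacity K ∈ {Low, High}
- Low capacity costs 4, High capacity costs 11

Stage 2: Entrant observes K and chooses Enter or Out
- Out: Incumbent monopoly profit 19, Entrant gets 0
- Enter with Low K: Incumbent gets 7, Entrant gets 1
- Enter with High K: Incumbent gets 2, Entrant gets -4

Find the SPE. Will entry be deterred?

SPE: (High, Enter|Low, Out|High); Entry deterred. Incumbent net profit = 8

Work:
After Low K: Entrant enters (1 > 0)
After High K: Entrant stays out (-4 < 0)
Incumbent: Low → 7−4=3, High → 19−11=8
Incumbent chooses High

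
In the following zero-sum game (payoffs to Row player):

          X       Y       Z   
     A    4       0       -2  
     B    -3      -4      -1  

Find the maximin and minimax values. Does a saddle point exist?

Maximin = -2, Minimax = -1, Saddle: False

Work:
Row minimums: [-2, -4] → maximin = -2
Column maximums: [4, 0, -1] → minimax = -1
No saddle point (maximin ≠ minimax). Mixed strategy needed.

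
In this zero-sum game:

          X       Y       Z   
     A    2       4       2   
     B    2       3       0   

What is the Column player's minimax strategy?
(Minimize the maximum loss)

Column should play X or Z (all achieve the minimum), value = 2

Work:
Column player minimizes Row's maximum payoff:
Column X: max payoff to Row = 2
Column Y: max payoff to Row = 4
Column Z: max payoff to Row = 2
Minimum is 2, achieved by columns X, Z (tied).
Each of X or Z is a minimax strategy.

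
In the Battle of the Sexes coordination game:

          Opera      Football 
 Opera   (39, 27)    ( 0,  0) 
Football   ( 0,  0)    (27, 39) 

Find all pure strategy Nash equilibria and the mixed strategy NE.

Pure NE: (Opera, Opera) and (Football, Football); Mixed NE: p = 0.5909, q = 0.4091

Work:
Check pure NE:
(Opera, Opera): (39, 27) - no unilateral deviation beneficial
(Football, Football): (27, 39) - no unilateral deviation beneficial
Mixed NE: P1 plays Opera with p = 0.5909, P2 plays Opera with q = 0.4091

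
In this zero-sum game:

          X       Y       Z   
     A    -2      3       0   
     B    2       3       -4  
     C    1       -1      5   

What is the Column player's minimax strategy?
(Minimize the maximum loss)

Column should play X, value = 2

Work:
Column player minimizes Row's maximum payoff:
Column X: max payoff to Row = 2
Column Y: max payoff to Row = 3
Column Z: max payoff to Row = 5
Minimum is 2, achieved by column X.
Minimax strategy: X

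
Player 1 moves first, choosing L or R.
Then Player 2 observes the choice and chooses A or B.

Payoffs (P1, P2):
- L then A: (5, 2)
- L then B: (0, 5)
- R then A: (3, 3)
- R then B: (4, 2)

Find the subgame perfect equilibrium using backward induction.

P1 plays R, P2 plays B after L and A after R; Payoff (3, 3)

Work:
Backward induction:
After L: P2 chooses B → P1 gets 0
After R: P2 chooses A → P1 gets 3
P1 chooses R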